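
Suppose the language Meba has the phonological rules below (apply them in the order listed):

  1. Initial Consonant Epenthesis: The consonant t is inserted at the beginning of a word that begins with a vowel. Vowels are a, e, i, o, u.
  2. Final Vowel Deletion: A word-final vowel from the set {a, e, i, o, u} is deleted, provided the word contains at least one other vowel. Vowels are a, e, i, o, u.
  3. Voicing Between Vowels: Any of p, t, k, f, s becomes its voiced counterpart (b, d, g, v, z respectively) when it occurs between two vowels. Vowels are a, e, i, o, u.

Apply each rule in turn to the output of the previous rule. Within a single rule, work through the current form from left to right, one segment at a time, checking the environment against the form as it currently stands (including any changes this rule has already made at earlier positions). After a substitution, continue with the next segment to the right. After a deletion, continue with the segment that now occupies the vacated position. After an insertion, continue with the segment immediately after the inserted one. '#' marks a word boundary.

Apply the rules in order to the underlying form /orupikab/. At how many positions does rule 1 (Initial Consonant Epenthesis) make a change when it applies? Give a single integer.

1 Initial Consonant Epenthesis: [orupikab] → [torupikab]
2 Final Vowel Deletion: no change — [torupikab]
3 Voicing Between Vowels: [torupikab] → [torubigab]
Rule 1 changed 1 position(s).

1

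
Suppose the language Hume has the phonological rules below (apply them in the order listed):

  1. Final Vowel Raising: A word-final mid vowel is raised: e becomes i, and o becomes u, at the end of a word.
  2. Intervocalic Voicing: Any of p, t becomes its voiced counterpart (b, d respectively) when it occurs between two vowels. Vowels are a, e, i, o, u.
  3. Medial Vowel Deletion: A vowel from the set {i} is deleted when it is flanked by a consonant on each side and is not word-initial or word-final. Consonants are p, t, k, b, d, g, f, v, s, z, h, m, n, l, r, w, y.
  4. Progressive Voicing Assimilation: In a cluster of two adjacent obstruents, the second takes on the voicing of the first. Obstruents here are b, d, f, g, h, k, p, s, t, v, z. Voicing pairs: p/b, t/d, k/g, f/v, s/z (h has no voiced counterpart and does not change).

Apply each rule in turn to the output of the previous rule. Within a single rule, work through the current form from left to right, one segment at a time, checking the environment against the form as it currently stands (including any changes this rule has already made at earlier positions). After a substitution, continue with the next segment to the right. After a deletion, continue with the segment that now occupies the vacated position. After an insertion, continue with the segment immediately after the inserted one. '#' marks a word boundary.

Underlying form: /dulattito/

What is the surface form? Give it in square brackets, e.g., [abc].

1 Final Vowel Raising: [dulattito] → [dulattitu]
2 Intervocalic Voicing: [dulattitu] → [dulattidu]
3 Medial Vowel Deletion: [dulattidu] → [dulattdu]
4 Progressive Voicing Assimilation: [dulattdu] → [dulatttu]

[dulatttu]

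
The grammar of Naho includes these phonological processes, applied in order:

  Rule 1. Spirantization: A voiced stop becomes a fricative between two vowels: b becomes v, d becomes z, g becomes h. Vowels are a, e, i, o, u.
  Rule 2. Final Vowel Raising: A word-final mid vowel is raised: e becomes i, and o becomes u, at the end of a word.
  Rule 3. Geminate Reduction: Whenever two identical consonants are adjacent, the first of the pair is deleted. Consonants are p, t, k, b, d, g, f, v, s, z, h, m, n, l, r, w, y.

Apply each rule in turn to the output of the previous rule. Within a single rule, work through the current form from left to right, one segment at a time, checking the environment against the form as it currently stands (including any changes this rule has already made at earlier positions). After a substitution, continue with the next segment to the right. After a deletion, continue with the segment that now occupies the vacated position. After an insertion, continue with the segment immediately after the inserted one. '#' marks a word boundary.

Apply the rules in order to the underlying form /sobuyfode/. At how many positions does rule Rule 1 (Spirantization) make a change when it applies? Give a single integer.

Rule 1 Spirantization: [sobuyfode] → [sovuyfoze]
Rule 2 Final Vowel Raising: [sovuyfoze] → [sovuyfozi]
Rule 3 Geminate Reduction: no change — [sovuyfozi]
Rule Rule 1 changed 2 position(s).

2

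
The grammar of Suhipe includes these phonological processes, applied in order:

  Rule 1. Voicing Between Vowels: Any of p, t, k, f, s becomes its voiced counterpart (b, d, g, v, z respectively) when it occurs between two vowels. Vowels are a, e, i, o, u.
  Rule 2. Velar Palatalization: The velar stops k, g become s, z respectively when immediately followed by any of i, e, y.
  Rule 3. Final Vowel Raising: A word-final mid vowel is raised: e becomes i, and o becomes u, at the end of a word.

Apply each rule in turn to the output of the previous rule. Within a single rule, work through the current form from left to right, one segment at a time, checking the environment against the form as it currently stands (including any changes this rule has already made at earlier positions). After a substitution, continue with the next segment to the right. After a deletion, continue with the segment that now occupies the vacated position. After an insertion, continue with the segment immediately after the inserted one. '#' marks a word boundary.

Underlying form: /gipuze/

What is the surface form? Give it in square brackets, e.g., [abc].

Rule 1 Voicing Between Vowels: [gipuze] → [gibuze]
Rule 2 Velar Palatalization: [gibuze] → [zibuze]
Rule 3 Final Vowel Raising: [zibuze] → [zibuzi]

[zibuzi]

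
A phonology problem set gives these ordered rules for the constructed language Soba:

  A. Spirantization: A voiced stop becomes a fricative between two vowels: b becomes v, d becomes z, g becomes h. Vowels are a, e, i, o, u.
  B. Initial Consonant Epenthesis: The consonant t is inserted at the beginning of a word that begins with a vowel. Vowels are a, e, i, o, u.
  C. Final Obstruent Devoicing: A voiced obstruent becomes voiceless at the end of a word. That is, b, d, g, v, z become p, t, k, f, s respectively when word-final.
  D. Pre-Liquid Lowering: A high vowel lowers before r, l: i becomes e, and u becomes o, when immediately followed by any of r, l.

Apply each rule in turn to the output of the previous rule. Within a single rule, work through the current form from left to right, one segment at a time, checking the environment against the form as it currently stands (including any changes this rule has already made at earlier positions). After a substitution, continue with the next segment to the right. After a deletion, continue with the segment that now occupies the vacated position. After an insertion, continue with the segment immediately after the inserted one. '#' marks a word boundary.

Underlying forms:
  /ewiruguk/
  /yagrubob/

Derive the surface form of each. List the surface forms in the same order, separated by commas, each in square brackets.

/ewiruguk/:
  A Spirantization: [ewiruguk] → [ewiruhuk]
  B Initial Consonant Epenthesis: [ewiruhuk] → [tewiruhuk]
  C Final Obstruent Devoicing: no change — [tewiruhuk]
  D Pre-Liquid Lowering: [tewiruhuk] → [teweruhuk]
/yagrubob/:
  A Spirantization: [yagrubob] → [yagruvob]
  B Initial Consonant Epenthesis: no change — [yagruvob]
  C Final Obstruent Devoicing: [yagruvob] → [yagruvop]
  D Pre-Liquid Lowering: no change — [yagruvop]

[teweruhuk], [yagruvop]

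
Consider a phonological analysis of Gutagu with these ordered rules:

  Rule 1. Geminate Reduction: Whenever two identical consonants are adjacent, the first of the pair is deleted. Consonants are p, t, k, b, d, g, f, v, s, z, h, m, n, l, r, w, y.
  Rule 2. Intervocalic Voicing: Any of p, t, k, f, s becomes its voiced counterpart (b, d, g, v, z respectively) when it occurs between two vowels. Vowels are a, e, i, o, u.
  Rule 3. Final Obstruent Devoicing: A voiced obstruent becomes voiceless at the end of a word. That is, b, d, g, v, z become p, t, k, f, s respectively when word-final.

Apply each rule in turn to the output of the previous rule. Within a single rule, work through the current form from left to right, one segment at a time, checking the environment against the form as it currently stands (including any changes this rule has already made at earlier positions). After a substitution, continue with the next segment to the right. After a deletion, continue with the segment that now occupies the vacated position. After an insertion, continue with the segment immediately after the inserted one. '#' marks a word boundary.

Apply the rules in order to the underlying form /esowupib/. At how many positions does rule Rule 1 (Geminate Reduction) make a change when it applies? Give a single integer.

Rule 1 Geminate Reduction: no change — [esowupib]
Rule 2 Intervocalic Voicing: [esowupib] → [ezowubib]
Rule 3 Final Obstruent Devoicing: [ezowubib] → [ezowubip]
Rule Rule 1 changed 0 position(s).

0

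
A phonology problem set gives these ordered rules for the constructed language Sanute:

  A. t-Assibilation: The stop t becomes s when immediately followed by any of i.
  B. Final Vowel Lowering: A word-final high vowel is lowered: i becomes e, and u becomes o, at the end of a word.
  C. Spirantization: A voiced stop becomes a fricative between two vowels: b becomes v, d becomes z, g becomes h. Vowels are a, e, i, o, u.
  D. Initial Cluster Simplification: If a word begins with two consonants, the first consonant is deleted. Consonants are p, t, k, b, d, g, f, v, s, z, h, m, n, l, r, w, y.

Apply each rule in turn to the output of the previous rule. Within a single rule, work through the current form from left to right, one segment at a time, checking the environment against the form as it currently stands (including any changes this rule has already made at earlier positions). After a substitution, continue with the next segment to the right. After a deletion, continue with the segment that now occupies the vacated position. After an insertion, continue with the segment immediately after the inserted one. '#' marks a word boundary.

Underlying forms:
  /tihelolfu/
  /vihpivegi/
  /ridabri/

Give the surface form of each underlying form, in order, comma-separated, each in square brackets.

/tihelolfu/:
  A t-Assibilation: [tihelolfu] → [sihelolfu]
  B Final Vowel Lowering: [sihelolfu] → [sihelolfo]
  C Spirantization: no change — [sihelolfo]
  D Initial Cluster Simplification: no change — [sihelolfo]
/vihpivegi/:
  A t-Assibilation: no change — [vihpivegi]
  B Final Vowel Lowering: [vihpivegi] → [vihpivege]
  C Spirantization: [vihpivege] → [vihpivehe]
  D Initial Cluster Simplification: no change — [vihpivehe]
/ridabri/:
  A t-Assibilation: no change — [ridabri]
  B Final Vowel Lowering: [ridabri] → [ridabre]
  C Spirantization: [ridabre] → [rizabre]
  D Initial Cluster Simplification: no change — [rizabre]

[sihelolfo], [vihpivehe], [rizabre]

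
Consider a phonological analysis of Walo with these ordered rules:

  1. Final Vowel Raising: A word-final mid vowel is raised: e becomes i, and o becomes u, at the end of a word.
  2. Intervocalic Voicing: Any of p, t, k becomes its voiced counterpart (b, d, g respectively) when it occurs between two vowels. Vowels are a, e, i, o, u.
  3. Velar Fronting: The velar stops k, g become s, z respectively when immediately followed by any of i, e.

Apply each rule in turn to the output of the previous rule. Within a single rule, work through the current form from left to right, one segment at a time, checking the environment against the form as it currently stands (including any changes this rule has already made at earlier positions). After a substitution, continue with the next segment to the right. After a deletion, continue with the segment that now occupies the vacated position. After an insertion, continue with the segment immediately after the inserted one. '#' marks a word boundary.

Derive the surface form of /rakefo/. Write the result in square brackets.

1 Final Vowel Raising: [rakefo] → [rakefu]
2 Intervocalic Voicing: [rakefu] → [ragefu]
3 Velar Fronting: [ragefu] → [razefu]

[razefu]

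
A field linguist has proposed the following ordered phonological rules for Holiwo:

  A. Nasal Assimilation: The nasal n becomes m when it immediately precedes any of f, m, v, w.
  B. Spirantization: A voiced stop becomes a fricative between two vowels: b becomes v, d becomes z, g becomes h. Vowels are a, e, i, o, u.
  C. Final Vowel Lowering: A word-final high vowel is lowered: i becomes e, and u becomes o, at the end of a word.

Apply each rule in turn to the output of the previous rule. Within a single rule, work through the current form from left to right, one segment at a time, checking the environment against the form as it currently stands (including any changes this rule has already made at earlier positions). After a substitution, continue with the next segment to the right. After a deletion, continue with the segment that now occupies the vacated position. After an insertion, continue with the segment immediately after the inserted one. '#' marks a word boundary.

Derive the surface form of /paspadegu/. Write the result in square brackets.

[paspazeho]

A Nasal Assimilation: no change — [paspadegu]
B Spirantization: [paspadegu] → [paspazehu]
C Final Vowel Lowering: [paspazehu] → [paspazeho]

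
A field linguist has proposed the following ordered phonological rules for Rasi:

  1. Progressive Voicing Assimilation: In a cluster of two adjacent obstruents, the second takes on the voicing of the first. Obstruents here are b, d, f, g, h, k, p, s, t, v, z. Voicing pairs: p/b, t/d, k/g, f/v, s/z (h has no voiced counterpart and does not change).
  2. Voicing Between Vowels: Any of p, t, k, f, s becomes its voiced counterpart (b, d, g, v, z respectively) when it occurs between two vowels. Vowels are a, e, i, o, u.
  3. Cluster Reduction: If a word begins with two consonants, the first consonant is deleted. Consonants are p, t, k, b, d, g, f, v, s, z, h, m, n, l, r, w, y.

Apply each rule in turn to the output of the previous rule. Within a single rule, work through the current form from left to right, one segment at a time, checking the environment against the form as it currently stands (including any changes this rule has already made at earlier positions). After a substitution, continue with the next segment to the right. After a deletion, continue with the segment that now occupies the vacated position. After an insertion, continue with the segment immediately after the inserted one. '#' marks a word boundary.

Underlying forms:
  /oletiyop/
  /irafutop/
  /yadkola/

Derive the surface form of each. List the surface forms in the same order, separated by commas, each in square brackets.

/oletiyop/:
  1 Progressive Voicing Assimilation: no change — [oletiyop]
  2 Voicing Between Vowels: [oletiyop] → [olediyop]
  3 Cluster Reduction: no change — [olediyop]
/irafutop/:
  1 Progressive Voicing Assimilation: no change — [irafutop]
  2 Voicing Between Vowels: [irafutop] → [iravudop]
  3 Cluster Reduction: no change — [iravudop]
/yadkola/:
  1 Progressive Voicing Assimilation: [yadkola] → [yadgola]
  2 Voicing Between Vowels: no change — [yadgola]
  3 Cluster Reduction: no change — [yadgola]

[olediyop], [iravudop], [yadgola]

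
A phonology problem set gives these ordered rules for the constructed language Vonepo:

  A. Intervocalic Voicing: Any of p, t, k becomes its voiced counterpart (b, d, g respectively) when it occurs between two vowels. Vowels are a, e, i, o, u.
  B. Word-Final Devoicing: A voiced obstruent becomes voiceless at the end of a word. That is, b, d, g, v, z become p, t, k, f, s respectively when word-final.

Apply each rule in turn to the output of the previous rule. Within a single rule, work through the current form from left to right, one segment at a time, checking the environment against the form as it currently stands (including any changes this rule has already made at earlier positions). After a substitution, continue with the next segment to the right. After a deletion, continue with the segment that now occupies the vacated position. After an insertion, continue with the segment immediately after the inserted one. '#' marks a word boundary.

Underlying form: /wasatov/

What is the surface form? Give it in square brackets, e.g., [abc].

[wasadof]

A Intervocalic Voicing: [wasatov] → [wasadov]
B Word-Final Devoicing: [wasadov] → [wasadof]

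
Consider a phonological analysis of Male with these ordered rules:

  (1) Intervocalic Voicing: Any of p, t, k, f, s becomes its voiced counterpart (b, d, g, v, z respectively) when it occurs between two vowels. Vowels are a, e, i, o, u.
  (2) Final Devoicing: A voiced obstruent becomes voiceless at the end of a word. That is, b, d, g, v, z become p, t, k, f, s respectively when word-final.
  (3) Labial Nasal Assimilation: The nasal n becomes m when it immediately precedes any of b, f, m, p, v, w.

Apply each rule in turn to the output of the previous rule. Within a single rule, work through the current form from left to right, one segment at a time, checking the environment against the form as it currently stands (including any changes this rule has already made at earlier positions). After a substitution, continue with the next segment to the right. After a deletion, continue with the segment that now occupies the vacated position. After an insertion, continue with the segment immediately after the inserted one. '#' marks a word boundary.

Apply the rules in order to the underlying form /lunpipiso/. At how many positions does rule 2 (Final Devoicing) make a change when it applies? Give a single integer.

(1) Intervocalic Voicing: [lunpipiso] → [lunpibizo]
(2) Final Devoicing: no change — [lunpibizo]
(3) Labial Nasal Assimilation: [lunpibizo] → [lumpibizo]
Rule 2 changed 0 position(s).

0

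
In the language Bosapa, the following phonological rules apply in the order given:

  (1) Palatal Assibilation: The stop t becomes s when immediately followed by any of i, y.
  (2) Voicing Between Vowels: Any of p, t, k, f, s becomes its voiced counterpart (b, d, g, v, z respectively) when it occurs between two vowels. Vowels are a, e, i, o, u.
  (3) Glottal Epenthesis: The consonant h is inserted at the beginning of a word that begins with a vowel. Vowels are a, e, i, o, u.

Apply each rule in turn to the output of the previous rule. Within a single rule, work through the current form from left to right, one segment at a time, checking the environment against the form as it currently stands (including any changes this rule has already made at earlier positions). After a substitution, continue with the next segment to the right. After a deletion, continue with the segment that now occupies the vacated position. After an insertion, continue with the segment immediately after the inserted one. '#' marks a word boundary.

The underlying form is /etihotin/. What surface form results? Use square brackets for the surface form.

[hezihozin]

(1) Palatal Assibilation: [etihotin] → [esihosin]
(2) Voicing Between Vowels: [esihosin] → [ezihozin]
(3) Glottal Epenthesis: [ezihozin] → [hezihozin]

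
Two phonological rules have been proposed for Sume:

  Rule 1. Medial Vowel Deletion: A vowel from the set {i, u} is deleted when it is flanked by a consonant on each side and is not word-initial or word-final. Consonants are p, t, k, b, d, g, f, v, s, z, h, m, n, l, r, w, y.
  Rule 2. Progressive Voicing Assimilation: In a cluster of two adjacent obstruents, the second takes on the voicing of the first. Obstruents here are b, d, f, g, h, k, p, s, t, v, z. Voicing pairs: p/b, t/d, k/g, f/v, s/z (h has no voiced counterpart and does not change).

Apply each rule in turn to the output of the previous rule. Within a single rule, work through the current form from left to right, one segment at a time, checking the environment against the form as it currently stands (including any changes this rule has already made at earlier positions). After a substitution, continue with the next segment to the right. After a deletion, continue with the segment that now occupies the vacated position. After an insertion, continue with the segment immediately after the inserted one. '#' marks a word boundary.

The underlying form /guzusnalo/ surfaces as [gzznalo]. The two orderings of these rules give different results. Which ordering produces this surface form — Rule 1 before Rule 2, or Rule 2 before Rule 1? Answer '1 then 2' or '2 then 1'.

1 then 2

Order 1 then 2:
  1 Medial Vowel Deletion: [guzusnalo] → [gzsnalo]
  2 Progressive Voicing Assimilation: [gzsnalo] → [gzznalo]
  result: [gzznalo]
Order 2 then 1:
  2 Progressive Voicing Assimilation: no change — [guzusnalo]
  1 Medial Vowel Deletion: [guzusnalo] → [gzsnalo]
  result: [gzsnalo]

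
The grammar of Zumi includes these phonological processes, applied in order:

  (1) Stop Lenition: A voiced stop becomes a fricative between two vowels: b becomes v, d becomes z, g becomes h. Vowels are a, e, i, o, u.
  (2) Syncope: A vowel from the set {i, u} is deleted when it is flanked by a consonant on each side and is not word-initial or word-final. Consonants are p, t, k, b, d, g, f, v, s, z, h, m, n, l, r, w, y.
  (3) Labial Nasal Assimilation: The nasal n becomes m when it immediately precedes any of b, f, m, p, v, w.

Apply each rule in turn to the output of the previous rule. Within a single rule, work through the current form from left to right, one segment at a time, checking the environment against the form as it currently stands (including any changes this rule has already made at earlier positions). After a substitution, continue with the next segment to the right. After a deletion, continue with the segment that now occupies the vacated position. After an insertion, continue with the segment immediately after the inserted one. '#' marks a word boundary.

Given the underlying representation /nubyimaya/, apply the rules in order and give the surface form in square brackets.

(1) Stop Lenition: no change — [nubyimaya]
(2) Syncope: [nubyimaya] → [nbymaya]
(3) Labial Nasal Assimilation: [nbymaya] → [mbymaya]

[mbymaya]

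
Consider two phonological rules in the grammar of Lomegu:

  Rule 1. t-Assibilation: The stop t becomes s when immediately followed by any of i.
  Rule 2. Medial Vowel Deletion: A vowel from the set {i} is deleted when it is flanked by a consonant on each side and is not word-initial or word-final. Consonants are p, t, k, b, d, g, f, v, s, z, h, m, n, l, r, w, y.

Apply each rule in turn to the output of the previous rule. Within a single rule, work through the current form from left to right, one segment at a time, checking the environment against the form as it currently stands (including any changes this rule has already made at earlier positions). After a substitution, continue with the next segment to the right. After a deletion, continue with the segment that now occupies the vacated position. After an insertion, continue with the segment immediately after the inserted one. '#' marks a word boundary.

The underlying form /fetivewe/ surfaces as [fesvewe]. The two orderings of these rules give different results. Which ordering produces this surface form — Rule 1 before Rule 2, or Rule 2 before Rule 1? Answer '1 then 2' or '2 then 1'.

Order 1 then 2:
  1 t-Assibilation: [fetivewe] → [fesivewe]
  2 Medial Vowel Deletion: [fesivewe] → [fesvewe]
  result: [fesvewe]
Order 2 then 1:
  2 Medial Vowel Deletion: [fetivewe] → [fetvewe]
  1 t-Assibilation: no change — [fetvewe]
  result: [fetvewe]

1 then 2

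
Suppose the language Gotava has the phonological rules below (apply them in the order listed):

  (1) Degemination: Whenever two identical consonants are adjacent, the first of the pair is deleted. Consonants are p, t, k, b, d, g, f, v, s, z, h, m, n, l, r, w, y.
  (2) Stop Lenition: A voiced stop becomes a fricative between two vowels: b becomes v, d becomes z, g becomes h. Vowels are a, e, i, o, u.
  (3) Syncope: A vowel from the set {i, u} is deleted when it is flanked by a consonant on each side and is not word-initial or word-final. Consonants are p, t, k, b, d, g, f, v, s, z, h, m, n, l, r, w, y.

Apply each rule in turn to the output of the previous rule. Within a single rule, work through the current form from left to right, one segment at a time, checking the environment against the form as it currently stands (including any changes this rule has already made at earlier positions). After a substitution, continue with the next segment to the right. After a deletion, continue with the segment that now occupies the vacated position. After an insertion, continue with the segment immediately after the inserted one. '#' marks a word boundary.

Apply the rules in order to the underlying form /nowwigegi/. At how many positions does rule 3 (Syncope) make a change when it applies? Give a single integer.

1

(1) Degemination: [nowwigegi] → [nowigegi]
(2) Stop Lenition: [nowigegi] → [nowihehi]
(3) Syncope: [nowihehi] → [nowhehi]
Rule 3 changed 1 position(s).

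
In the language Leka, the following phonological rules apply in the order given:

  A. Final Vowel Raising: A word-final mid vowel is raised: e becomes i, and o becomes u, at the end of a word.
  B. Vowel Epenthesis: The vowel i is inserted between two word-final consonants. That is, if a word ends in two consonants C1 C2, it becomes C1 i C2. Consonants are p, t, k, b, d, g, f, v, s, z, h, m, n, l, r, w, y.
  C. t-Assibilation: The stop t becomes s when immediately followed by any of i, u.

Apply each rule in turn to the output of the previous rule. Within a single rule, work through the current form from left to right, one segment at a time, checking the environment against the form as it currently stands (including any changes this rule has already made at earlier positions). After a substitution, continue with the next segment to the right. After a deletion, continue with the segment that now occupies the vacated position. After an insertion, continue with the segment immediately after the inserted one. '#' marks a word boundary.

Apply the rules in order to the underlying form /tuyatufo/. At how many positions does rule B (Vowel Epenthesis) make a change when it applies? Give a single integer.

0

A Final Vowel Raising: [tuyatufo] → [tuyatufu]
B Vowel Epenthesis: no change — [tuyatufu]
C t-Assibilation: [tuyatufu] → [suyasufu]
Rule B changed 0 position(s).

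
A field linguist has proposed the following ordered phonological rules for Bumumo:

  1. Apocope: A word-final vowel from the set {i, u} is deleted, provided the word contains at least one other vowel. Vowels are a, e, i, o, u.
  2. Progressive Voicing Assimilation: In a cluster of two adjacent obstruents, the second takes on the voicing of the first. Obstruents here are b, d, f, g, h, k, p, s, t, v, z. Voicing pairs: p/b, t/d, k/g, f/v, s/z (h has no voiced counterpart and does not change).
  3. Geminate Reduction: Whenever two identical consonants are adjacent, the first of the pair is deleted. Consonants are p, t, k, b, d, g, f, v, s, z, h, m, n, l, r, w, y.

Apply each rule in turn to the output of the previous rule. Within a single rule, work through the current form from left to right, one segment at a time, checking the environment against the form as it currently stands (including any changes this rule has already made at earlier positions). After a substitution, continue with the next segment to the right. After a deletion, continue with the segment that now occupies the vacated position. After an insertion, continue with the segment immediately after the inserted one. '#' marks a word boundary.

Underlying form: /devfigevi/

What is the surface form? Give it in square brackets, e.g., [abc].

[devigev]

1 Apocope: [devfigevi] → [devfigev]
2 Progressive Voicing Assimilation: [devfigev] → [devvigev]
3 Geminate Reduction: [devvigev] → [devigev]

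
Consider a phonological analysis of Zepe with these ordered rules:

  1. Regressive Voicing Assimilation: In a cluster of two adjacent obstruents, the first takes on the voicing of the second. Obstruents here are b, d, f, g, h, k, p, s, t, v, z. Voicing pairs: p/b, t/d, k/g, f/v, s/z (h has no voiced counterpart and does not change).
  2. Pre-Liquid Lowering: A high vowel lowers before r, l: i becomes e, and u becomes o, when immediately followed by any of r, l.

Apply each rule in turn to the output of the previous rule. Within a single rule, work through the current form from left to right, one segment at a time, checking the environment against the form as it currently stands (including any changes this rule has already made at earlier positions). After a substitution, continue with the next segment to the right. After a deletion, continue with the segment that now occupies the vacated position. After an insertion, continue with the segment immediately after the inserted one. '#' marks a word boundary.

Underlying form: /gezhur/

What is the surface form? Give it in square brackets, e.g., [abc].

[geshor]

1 Regressive Voicing Assimilation: [gezhur] → [geshur]
2 Pre-Liquid Lowering: [geshur] → [geshor]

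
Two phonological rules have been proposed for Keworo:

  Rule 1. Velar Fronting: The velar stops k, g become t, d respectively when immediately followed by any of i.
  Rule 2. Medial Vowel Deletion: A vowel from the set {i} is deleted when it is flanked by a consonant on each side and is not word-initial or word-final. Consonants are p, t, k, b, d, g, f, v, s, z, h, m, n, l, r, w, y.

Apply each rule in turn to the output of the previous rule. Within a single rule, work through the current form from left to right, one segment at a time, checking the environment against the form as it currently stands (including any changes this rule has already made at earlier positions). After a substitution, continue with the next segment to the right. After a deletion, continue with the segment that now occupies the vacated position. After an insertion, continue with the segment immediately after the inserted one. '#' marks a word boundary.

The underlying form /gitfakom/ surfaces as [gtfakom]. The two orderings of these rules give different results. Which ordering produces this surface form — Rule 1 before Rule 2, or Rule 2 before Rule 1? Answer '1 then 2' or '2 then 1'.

Order 1 then 2:
  1 Velar Fronting: [gitfakom] → [ditfakom]
  2 Medial Vowel Deletion: [ditfakom] → [dtfakom]
  result: [dtfakom]
Order 2 then 1:
  2 Medial Vowel Deletion: [gitfakom] → [gtfakom]
  1 Velar Fronting: no change — [gtfakom]
  result: [gtfakom]

2 then 1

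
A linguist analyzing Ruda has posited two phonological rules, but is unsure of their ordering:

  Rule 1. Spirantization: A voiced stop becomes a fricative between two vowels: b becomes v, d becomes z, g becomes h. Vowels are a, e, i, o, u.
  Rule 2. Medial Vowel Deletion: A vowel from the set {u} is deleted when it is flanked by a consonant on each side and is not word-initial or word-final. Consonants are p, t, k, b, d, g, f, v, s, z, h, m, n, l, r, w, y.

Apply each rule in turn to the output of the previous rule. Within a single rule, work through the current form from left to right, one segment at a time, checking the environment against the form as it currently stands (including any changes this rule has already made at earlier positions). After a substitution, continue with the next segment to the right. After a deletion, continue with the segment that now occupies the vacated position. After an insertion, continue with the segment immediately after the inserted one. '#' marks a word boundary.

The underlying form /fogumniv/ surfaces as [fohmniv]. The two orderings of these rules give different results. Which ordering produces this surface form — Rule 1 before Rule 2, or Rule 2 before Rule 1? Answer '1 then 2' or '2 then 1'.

Order 1 then 2:
  1 Spirantization: [fogumniv] → [fohumniv]
  2 Medial Vowel Deletion: [fohumniv] → [fohmniv]
  result: [fohmniv]
Order 2 then 1:
  2 Medial Vowel Deletion: [fogumniv] → [fogmniv]
  1 Spirantization: no change — [fogmniv]
  result: [fogmniv]

1 then 2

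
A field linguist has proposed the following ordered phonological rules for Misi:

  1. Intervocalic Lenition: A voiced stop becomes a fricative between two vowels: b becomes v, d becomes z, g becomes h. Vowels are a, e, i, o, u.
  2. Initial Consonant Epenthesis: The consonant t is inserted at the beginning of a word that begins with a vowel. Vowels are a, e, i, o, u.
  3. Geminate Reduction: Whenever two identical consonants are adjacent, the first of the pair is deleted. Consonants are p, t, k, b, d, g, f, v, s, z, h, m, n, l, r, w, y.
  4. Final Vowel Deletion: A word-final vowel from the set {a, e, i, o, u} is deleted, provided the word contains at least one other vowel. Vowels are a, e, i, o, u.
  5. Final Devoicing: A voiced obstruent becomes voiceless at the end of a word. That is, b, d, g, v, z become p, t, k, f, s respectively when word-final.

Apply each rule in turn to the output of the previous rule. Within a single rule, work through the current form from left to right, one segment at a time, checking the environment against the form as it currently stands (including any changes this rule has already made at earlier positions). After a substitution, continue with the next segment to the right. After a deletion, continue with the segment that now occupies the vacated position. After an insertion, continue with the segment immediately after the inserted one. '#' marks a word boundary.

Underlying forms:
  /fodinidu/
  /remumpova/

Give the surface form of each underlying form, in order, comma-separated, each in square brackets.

/fodinidu/:
  1 Intervocalic Lenition: [fodinidu] → [fozinizu]
  2 Initial Consonant Epenthesis: no change — [fozinizu]
  3 Geminate Reduction: no change — [fozinizu]
  4 Final Vowel Deletion: [fozinizu] → [foziniz]
  5 Final Devoicing: [foziniz] → [fozinis]
/remumpova/:
  1 Intervocalic Lenition: no change — [remumpova]
  2 Initial Consonant Epenthesis: no change — [remumpova]
  3 Geminate Reduction: no change — [remumpova]
  4 Final Vowel Deletion: [remumpova] → [remumpov]
  5 Final Devoicing: [remumpov] → [remumpof]

[fozinis], [remumpof]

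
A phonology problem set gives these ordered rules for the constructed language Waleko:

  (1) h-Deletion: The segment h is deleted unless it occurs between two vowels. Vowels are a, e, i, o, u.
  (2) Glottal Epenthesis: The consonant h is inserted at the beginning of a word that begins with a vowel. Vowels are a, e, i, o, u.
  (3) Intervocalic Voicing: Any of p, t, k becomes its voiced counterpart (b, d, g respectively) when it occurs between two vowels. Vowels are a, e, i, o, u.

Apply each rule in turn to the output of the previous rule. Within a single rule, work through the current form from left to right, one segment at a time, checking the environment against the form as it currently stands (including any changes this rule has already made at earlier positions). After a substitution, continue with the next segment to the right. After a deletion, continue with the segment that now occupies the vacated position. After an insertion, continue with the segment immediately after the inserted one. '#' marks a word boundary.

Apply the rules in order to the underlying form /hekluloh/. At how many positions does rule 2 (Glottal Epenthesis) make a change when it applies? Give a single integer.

1

(1) h-Deletion: [hekluloh] → [eklulo]
(2) Glottal Epenthesis: [eklulo] → [heklulo]
(3) Intervocalic Voicing: no change — [heklulo]
Rule 2 changed 1 position(s).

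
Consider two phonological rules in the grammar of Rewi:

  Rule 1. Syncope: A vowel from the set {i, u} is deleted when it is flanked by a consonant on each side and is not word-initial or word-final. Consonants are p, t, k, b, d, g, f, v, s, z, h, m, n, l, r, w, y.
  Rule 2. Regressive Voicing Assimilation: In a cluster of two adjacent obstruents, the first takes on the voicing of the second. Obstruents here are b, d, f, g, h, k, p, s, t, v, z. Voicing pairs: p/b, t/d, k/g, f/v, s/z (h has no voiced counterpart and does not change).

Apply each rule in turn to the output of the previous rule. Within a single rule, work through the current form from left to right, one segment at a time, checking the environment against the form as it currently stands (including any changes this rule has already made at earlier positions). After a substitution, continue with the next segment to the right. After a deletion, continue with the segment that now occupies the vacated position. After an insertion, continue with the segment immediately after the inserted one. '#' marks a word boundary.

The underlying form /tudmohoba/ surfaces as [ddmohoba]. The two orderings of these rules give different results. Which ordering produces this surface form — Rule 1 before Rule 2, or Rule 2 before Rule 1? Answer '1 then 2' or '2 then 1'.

Order 1 then 2:
  1 Syncope: [tudmohoba] → [tdmohoba]
  2 Regressive Voicing Assimilation: [tdmohoba] → [ddmohoba]
  result: [ddmohoba]
Order 2 then 1:
  2 Regressive Voicing Assimilation: no change — [tudmohoba]
  1 Syncope: [tudmohoba] → [tdmohoba]
  result: [tdmohoba]

1 then 2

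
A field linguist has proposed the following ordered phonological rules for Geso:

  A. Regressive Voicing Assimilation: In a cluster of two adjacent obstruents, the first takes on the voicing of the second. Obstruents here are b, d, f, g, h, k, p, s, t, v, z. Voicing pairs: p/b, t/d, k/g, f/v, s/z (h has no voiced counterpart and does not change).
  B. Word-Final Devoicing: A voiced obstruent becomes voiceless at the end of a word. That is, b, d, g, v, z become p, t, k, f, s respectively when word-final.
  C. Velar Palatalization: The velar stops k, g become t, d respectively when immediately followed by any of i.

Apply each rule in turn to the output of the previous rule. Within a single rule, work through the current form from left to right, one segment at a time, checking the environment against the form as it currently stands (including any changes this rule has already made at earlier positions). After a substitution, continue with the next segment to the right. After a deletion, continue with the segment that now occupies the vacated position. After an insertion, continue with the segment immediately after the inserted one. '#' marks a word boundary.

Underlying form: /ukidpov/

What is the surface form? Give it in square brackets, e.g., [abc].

A Regressive Voicing Assimilation: [ukidpov] → [ukitpov]
B Word-Final Devoicing: [ukitpov] → [ukitpof]
C Velar Palatalization: [ukitpof] → [utitpof]

[utitpof]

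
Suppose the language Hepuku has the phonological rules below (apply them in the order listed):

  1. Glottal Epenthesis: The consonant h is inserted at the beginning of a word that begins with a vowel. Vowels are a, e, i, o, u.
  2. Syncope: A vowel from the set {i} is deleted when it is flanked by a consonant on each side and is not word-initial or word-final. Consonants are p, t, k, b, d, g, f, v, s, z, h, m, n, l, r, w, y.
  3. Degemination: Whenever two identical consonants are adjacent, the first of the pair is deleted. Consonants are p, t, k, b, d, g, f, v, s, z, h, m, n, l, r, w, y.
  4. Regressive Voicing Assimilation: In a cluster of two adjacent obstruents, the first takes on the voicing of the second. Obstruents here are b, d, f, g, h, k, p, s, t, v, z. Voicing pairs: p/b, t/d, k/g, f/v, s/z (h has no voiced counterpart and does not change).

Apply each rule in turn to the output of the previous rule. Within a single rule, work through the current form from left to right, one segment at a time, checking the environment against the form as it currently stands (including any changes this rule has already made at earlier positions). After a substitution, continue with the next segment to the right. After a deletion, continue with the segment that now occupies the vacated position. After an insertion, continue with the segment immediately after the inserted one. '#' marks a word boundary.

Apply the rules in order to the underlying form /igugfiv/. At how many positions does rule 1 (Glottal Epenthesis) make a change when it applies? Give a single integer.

1

1 Glottal Epenthesis: [igugfiv] → [higugfiv]
2 Syncope: [higugfiv] → [hgugfv]
3 Degemination: no change — [hgugfv]
4 Regressive Voicing Assimilation: [hgugfv] → [hgukvv]
Rule 1 changed 1 position(s).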